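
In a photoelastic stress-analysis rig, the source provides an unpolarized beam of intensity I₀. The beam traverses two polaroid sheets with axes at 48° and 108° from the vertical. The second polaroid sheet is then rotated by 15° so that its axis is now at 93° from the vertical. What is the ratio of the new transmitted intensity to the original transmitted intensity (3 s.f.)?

I_new/I_old ≈ 2.00

Before rotation:
Unpolarized light through the first polarizer → I₁ = ½ I₀, now polarized at 48°.
I₂ = I₁ cos²(108° − 48°) = 0.5 I₀ · cos²(60°) = 0.125 I₀.
After rotation:
Unpolarized light through the first polarizer → I₁ = ½ I₀, now polarized at 48°.
I₂ = I₁ cos²(93° − 48°) = 0.5 I₀ · cos²(45°) = 0.25 I₀.
Ratio = 0.25 / 0.125 = 2.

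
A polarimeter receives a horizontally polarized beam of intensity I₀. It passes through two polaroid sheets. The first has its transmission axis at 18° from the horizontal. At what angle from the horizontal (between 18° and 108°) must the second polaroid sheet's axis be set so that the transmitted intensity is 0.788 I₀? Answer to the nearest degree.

By Malus's law, I₁ = I₀ cos²(18° − 0°) = I₀ cos²(18°) = 0.9045 I₀.
Need I₂/I₀ = 0.788, so cos²(θ − 18°) = 0.788 / 0.9045 = 0.8712.
θ − 18° = arccos(√0.8712) = 21.0°, giving θ ≈ 18 + 21.0 = 39.0°.

θ ≈ 39°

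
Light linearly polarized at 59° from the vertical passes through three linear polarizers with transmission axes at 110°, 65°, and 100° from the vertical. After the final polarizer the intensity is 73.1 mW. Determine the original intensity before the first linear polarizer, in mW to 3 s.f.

I₀ ≈ 550 mW

By Malus's law, I₁ = I₀ cos²(110° − 59°) = I₀ cos²(51°) = 0.396 I₀.
I₂ = I₁ cos²(65° − 110°) = 0.396 I₀ · cos²(45°) = 0.198 I₀.
I₃ = I₂ cos²(100° − 65°) = 0.198 I₀ · cos²(35°) = 0.1329 I₀.
So 73.1 mW = 0.1329 I₀, giving I₀ = 73.1/0.1329 = 550.1 mW.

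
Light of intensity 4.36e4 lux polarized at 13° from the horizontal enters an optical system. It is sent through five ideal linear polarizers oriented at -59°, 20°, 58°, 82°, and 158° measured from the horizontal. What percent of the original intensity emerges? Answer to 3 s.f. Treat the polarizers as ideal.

≈ 0.0105%

By Malus's law, I₁ = 4.36e4 lux · cos²(72°) = 4163 lux.
I₂ = I₁ · cos²(79°) = 4163 · 0.03641 = 151.6 lux.
I₃ = I₂ · cos²(38°) = 151.6 · 0.621 = 94.13 lux.
I₄ = I₃ · cos²(24°) = 94.13 · 0.8346 = 78.55 lux.
I₅ = I₄ · cos²(76°) = 78.55 · 0.05853 = 4.598 lux.
That is 0.01054% of the incident intensity.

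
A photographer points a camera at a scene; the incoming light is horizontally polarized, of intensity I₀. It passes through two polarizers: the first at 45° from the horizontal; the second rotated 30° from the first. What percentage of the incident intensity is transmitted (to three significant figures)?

≈ 37.5%

By Malus's law, I₁ = I₀ cos²(45° − 0°) = I₀ cos²(45°) = 0.5 I₀.
I₂ = I₁ cos²(30°) = 0.5 · 0.75 I₀ = 0.375 I₀.
That is 37.5% of the incident intensity.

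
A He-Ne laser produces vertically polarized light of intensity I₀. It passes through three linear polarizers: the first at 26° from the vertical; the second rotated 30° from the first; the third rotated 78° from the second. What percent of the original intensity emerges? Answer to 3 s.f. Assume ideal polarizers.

≈ 2.62%

By Malus's law, I₁ = I₀ cos²(26° − 0°) = I₀ cos²(26°) = 0.8078 I₀.
I₂ = I₁ cos²(30°) = 0.8078 · 0.75 I₀ = 0.6059 I₀.
I₃ = I₂ cos²(78°) = 0.6059 · 0.04323 I₀ = 0.02619 I₀.
That is 2.619% of the incident intensity.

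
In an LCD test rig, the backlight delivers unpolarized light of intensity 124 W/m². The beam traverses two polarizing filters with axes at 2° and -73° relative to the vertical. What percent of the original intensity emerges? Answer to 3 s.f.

Unpolarized light through the first polarizer → I₁ = 124 W/m²/2 = 62 W/m², polarized at 2°.
I₂ = I₁ · cos²(75°) = 62 · 0.06699 = 4.153 W/m².
That is 3.349% of the incident intensity.

≈ 3.35%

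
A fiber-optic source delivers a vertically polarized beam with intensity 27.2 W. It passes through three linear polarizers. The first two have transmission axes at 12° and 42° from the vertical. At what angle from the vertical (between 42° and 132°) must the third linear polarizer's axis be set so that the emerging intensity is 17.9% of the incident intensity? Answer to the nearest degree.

θ ≈ 102°

By Malus's law, I₁ = I₀ cos²(12° − 0°) = I₀ cos²(12°) = 0.9568 I₀.
I₂ = I₁ cos²(42° − 12°) = 0.9568 I₀ · cos²(30°) = 0.7176 I₀.
Need I₃/I₀ = 0.179, so cos²(θ − 42°) = 0.179 / 0.7176 = 0.2494.
θ − 42° = arccos(√0.2494) = 60.0°, giving θ ≈ 42 + 60.0 = 102.0°.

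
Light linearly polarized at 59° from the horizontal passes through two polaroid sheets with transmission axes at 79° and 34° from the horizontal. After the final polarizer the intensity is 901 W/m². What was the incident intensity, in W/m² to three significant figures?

I₁ = I₀ cos²(79° − 59°) = I₀ cos²(20°) = 0.883 I₀.
I₂ = I₁ cos²(34° − 79°) = 0.883 I₀ · cos²(45°) = 0.4415 I₀.
So 901 W/m² = 0.4415 I₀, giving I₀ = 901/0.4415 = 2041 W/m².

I₀ ≈ 2040 W/m²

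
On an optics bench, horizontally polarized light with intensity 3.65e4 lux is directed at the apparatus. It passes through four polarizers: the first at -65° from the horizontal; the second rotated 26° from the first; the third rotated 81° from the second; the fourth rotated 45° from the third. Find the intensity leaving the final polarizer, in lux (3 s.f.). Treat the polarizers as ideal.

By Malus's law, I₁ = 3.65e4 lux · cos²(65°) = 6519 lux.
I₂ = I₁ · cos²(26°) = 6519 · 0.8078 = 5266 lux.
I₃ = I₂ · cos²(81°) = 5266 · 0.02447 = 128.9 lux.
I₄ = I₃ · cos²(45°) = 128.9 · 0.5 = 64.44 lux.

I ≈ 64.4 lux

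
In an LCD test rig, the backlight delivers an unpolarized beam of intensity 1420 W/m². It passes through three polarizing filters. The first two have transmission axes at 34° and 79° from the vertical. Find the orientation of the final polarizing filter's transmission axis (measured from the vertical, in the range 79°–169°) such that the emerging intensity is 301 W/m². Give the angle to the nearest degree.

θ ≈ 102°

Unpolarized light through the first polarizer → I₁ = ½ I₀, now polarized at 34°.
I₂ = I₁ cos²(79° − 34°) = 0.5 I₀ · cos²(45°) = 0.25 I₀.
Target fraction: 301 / 1420 W/m² = 0.212 of I₀.
Need I₃/I₀ = 0.212, so cos²(θ − 79°) = 0.212 / 0.25 = 0.8479.
θ − 79° = arccos(√0.8479) = 23.0°, giving θ ≈ 79 + 23.0 = 102.0°.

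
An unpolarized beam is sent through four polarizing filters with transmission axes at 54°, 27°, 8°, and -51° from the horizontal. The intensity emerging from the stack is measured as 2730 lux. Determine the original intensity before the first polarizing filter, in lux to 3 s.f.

Unpolarized light through the first polarizer → I₁ = ½ I₀, now polarized at 54°.
I₂ = I₁ cos²(27° − 54°) = 0.5 I₀ · cos²(27°) = 0.3969 I₀.
I₃ = I₂ cos²(8° − 27°) = 0.3969 I₀ · cos²(19°) = 0.3549 I₀.
I₄ = I₃ cos²(-51° − 8°) = 0.3549 I₀ · cos²(59°) = 0.09413 I₀.
So 2730 lux = 0.09413 I₀, giving I₀ = 2730/0.09413 = 2.9e+04 lux.

I₀ ≈ 2.90e4 lux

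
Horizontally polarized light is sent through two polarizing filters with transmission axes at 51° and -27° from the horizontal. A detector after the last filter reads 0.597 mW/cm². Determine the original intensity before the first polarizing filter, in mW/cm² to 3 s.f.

I₀ ≈ 34.9 mW/cm²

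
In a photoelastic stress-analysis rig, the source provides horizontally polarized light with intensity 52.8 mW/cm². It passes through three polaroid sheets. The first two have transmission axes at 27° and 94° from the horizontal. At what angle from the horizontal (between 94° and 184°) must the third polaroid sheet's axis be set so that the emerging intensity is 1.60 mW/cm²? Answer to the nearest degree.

By Malus's law, I₁ = I₀ cos²(27° − 0°) = I₀ cos²(27°) = 0.7939 I₀.
I₂ = I₁ cos²(94° − 27°) = 0.7939 I₀ · cos²(67°) = 0.1212 I₀.
Target fraction: 1.60 / 52.8 mW/cm² = 0.0303 of I₀.
Need I₃/I₀ = 0.0303, so cos²(θ − 94°) = 0.0303 / 0.1212 = 0.25.
θ − 94° = arccos(√0.25) = 60.0°, giving θ ≈ 94 + 60.0 = 154.0°.

θ ≈ 154°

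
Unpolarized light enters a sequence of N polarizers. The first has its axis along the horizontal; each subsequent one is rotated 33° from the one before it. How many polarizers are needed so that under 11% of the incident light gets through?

First polarizer halves the unpolarized light: factor 1/2.
Each further stage multiplies by cos²(33°) = 0.7034.
After N polarizers: T = 0.5·0.7034^(N−1). Require T < 0.11 ⇒ N−1 > ln(0.11/0.5)/ln(0.7034) = 4.30, so N−1 ≥ 5 and N = 6.
Check: N=6 gives T = 0.08608 < 0.11; N=5 gives T = 0.1224.

N = 6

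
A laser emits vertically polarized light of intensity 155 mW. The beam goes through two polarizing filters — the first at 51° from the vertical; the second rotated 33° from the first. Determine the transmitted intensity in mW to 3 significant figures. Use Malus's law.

I ≈ 43.2 mW

By Malus's law, I₁ = 155 mW · cos²(51°) = 61.39 mW.
I₂ = I₁ · cos²(33°) = 61.39 · 0.7034 = 43.18 mW.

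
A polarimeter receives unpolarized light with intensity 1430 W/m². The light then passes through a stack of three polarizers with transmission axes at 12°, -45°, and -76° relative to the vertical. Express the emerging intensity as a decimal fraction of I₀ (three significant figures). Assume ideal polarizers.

Unpolarized light through the first polarizer → I₁ = 1430 W/m²/2 = 715 W/m², polarized at 12°.
I₂ = I₁ · cos²(57°) = 715 · 0.2966 = 212.1 W/m².
I₃ = I₂ · cos²(31°) = 212.1 · 0.7347 = 155.8 W/m².
Transmitted fraction = 0.109.

I/I₀ ≈ 0.109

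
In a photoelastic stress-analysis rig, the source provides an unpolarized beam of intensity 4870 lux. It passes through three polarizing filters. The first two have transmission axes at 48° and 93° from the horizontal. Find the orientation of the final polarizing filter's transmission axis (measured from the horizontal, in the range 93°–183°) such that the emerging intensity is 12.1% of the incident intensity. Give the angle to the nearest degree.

Unpolarized light through the first polarizer → I₁ = ½ I₀, now polarized at 48°.
I₂ = I₁ cos²(93° − 48°) = 0.5 I₀ · cos²(45°) = 0.25 I₀.
Need I₃/I₀ = 0.121, so cos²(θ − 93°) = 0.121 / 0.25 = 0.484.
θ − 93° = arccos(√0.484) = 45.9°, giving θ ≈ 93 + 45.9 = 138.9°.

θ ≈ 139°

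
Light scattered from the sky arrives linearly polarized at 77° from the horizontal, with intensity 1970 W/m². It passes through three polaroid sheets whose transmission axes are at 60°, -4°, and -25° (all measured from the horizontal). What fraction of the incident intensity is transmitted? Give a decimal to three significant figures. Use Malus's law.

By Malus's law, I₁ = 1970 W/m² · cos²(17°) = 1802 W/m².
I₂ = I₁ · cos²(64°) = 1802 · 0.1922 = 346.2 W/m².
I₃ = I₂ · cos²(21°) = 346.2 · 0.8716 = 301.7 W/m².
Transmitted fraction = 0.1532.

I/I₀ ≈ 0.153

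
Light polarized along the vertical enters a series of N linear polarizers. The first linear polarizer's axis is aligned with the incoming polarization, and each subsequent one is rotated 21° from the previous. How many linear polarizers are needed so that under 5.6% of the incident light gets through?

First polarizer is aligned with the polarization: full transmission.
Each further stage multiplies by cos²(21°) = 0.8716.
After N polarizers: T = 0.8716^(N−1). Require T < 0.056 ⇒ N−1 > ln(0.056)/ln(0.8716) = 20.97, so N−1 ≥ 21 and N = 22.
Check: N=22 gives T = 0.05577 < 0.056; N=21 gives T = 0.06398.

N = 22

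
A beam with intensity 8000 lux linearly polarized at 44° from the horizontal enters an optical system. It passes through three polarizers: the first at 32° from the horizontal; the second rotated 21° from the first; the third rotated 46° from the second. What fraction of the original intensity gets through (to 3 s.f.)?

I/I₀ ≈ 0.402

I₁ = 8000 lux · cos²(12°) = 7654 lux.
I₂ = I₁ · cos²(21°) = 7654 · 0.8716 = 6671 lux.
I₃ = I₂ · cos²(46°) = 6671 · 0.4826 = 3219 lux.
Transmitted fraction = 0.4024.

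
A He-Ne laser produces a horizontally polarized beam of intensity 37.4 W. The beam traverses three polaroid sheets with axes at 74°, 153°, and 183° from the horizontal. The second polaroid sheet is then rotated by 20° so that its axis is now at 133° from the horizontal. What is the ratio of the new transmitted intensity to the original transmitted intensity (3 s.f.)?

I_new/I_old ≈ 4.01

Before rotation:
I₁ = I₀ cos²(74° − 0°) = I₀ cos²(74°) = 0.07598 I₀.
I₂ = I₁ cos²(153° − 74°) = 0.07598 I₀ · cos²(79°) = 0.002766 I₀.
I₃ = I₂ cos²(183° − 153°) = 0.002766 I₀ · cos²(30°) = 0.002075 I₀.
After rotation:
I₁ = I₀ cos²(74° − 0°) = I₀ cos²(74°) = 0.07598 I₀.
I₂ = I₁ cos²(133° − 74°) = 0.07598 I₀ · cos²(59°) = 0.02015 I₀.
I₃ = I₂ cos²(183° − 133°) = 0.02015 I₀ · cos²(50°) = 0.008327 I₀.
Ratio = 0.008327 / 0.002075 = 4.014.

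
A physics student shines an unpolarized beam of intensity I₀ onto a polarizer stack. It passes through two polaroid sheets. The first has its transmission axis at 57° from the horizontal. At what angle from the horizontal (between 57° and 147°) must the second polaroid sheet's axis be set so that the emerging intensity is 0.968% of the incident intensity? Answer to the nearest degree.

θ ≈ 139°

Unpolarized light through the first polarizer → I₁ = ½ I₀, now polarized at 57°.
Need I₂/I₀ = 0.00968, so cos²(θ − 57°) = 0.00968 / 0.5 = 0.01936.
θ − 57° = arccos(√0.01936) = 82.0°, giving θ ≈ 57 + 82.0 = 139.0°.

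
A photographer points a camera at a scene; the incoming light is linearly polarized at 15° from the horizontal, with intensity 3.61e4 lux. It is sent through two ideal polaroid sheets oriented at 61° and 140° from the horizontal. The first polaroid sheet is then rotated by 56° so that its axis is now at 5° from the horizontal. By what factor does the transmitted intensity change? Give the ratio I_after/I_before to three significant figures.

I_new/I_old ≈ 27.6

Before rotation:
I₁ = I₀ cos²(61° − 15°) = I₀ cos²(46°) = 0.4826 I₀.
I₂ = I₁ cos²(140° − 61°) = 0.4826 I₀ · cos²(79°) = 0.01757 I₀.
After rotation:
I₁ = I₀ cos²(5° − 15°) = I₀ cos²(10°) = 0.9698 I₀.
Angle between axes 1 and 2: 45°. I₂ = 0.9698 I₀ · cos²(45°) = 0.4849 I₀.
Ratio = 0.4849 / 0.01757 = 27.6.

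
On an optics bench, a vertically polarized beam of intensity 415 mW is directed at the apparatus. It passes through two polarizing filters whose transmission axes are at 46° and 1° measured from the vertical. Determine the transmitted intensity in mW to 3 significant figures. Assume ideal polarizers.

I ≈ 100 mW

I₁ = 415 mW · cos²(46°) = 200.3 mW.
I₂ = I₁ · cos²(45°) = 200.3 · 0.5 = 100.1 mW.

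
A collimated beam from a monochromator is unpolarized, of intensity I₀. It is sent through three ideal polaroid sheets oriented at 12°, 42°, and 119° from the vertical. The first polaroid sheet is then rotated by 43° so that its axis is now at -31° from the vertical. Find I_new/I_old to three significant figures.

Before rotation:
Unpolarized light through the first polarizer → I₁ = ½ I₀, now polarized at 12°.
I₂ = I₁ cos²(42° − 12°) = 0.5 I₀ · cos²(30°) = 0.375 I₀.
I₃ = I₂ cos²(119° − 42°) = 0.375 I₀ · cos²(77°) = 0.01898 I₀.
After rotation:
Unpolarized light through the first polarizer → I₁ = ½ I₀, now polarized at -31°.
I₂ = I₁ cos²(42° + 31°) = 0.5 I₀ · cos²(73°) = 0.04274 I₀.
I₃ = I₂ cos²(119° − 42°) = 0.04274 I₀ · cos²(77°) = 0.002163 I₀.
Ratio = 0.002163 / 0.01898 = 0.114.

I_new/I_old ≈ 0.114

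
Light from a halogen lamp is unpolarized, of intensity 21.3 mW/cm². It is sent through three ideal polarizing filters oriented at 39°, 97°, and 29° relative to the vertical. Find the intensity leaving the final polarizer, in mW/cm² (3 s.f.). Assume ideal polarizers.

Unpolarized light through the first polarizer → I₁ = 21.3 mW/cm²/2 = 10.65 mW/cm², polarized at 39°.
I₂ = I₁ · cos²(58°) = 10.65 · 0.2808 = 2.991 mW/cm².
I₃ = I₂ · cos²(68°) = 2.991 · 0.1403 = 0.4197 mW/cm².

I ≈ 0.420 mW/cm²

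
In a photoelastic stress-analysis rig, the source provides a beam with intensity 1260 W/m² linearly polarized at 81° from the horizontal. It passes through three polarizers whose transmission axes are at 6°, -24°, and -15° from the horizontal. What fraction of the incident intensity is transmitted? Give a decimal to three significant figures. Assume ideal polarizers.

By Malus's law, I₁ = 1260 W/m² · cos²(75°) = 84.4 W/m².
I₂ = I₁ · cos²(30°) = 84.4 · 0.75 = 63.3 W/m².
I₃ = I₂ · cos²(9°) = 63.3 · 0.9755 = 61.75 W/m².
Transmitted fraction = 0.04901.

I/I₀ ≈ 0.0490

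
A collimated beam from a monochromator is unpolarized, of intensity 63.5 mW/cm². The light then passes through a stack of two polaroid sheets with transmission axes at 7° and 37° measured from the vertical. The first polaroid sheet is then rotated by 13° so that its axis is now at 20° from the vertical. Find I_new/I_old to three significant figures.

I_new/I_old ≈ 1.22

Before rotation:
Unpolarized light through the first polarizer → I₁ = ½ I₀, now polarized at 7°.
I₂ = I₁ cos²(37° − 7°) = 0.5 I₀ · cos²(30°) = 0.375 I₀.
After rotation:
Unpolarized light through the first polarizer → I₁ = ½ I₀, now polarized at 20°.
I₂ = I₁ cos²(37° − 20°) = 0.5 I₀ · cos²(17°) = 0.4573 I₀.
Ratio = 0.4573 / 0.375 = 1.219.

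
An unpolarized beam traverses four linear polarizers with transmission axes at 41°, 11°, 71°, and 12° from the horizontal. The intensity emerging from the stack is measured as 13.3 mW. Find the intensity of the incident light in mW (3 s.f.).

I₀ ≈ 535 mW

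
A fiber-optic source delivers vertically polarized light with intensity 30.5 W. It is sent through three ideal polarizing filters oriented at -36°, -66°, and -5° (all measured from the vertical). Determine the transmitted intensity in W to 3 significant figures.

I₁ = 30.5 W · cos²(36°) = 19.96 W.
I₂ = I₁ · cos²(30°) = 19.96 · 0.75 = 14.97 W.
I₃ = I₂ · cos²(61°) = 14.97 · 0.235 = 3.519 W.

I ≈ 3.52 W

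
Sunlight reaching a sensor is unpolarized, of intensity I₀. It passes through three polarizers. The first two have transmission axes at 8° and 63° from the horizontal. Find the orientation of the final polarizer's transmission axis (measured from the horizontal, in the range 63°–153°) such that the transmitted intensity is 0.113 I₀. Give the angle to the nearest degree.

Unpolarized light through the first polarizer → I₁ = ½ I₀, now polarized at 8°.
I₂ = I₁ cos²(63° − 8°) = 0.5 I₀ · cos²(55°) = 0.1645 I₀.
Need I₃/I₀ = 0.113, so cos²(θ − 63°) = 0.113 / 0.1645 = 0.687.
θ − 63° = arccos(√0.687) = 34.0°, giving θ ≈ 63 + 34.0 = 97.0°.

θ ≈ 97°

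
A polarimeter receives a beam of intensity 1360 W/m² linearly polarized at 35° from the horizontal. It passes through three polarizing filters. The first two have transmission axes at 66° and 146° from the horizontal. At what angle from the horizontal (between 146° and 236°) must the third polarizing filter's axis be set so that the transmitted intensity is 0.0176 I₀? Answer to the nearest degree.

By Malus's law, I₁ = I₀ cos²(66° − 35°) = I₀ cos²(31°) = 0.7347 I₀.
I₂ = I₁ cos²(146° − 66°) = 0.7347 I₀ · cos²(80°) = 0.02215 I₀.
Need I₃/I₀ = 0.0176, so cos²(θ − 146°) = 0.0176 / 0.02215 = 0.7944.
θ − 146° = arccos(√0.7944) = 27.0°, giving θ ≈ 146 + 27.0 = 173.0°.

θ ≈ 173°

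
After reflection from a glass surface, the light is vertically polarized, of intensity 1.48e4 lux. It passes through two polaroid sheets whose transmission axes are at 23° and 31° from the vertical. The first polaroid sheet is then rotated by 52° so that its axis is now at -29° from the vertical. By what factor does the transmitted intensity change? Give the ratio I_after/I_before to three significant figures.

Before rotation:
I₁ = I₀ cos²(23° − 0°) = I₀ cos²(23°) = 0.8473 I₀.
I₂ = I₁ cos²(31° − 23°) = 0.8473 I₀ · cos²(8°) = 0.8309 I₀.
After rotation:
I₁ = I₀ cos²(-29° − 0°) = I₀ cos²(29°) = 0.765 I₀.
I₂ = I₁ cos²(31° + 29°) = 0.765 I₀ · cos²(60°) = 0.1912 I₀.
Ratio = 0.1912 / 0.8309 = 0.2302.

I_new/I_old ≈ 0.230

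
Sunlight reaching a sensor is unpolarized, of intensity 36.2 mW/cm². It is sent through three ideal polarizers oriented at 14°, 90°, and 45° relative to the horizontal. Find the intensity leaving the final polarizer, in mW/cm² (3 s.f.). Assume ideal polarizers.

I ≈ 0.530 mW/cm²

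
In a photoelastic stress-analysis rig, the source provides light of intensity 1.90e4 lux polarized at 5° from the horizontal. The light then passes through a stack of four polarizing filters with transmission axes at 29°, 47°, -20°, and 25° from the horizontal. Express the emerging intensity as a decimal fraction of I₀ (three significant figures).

I₁ = 1.90e4 lux · cos²(24°) = 1.586e+04 lux.
I₂ = I₁ · cos²(18°) = 1.586e+04 · 0.9045 = 1.434e+04 lux.
I₃ = I₂ · cos²(67°) = 1.434e+04 · 0.1527 = 2190 lux.
I₄ = I₃ · cos²(45°) = 2190 · 0.5 = 1095 lux.
Transmitted fraction = 0.05762.

I/I₀ ≈ 0.0576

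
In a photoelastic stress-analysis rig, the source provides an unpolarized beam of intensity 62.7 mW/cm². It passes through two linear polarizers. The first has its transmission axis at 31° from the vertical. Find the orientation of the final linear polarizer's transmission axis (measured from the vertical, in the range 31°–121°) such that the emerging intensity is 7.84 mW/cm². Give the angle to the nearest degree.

Unpolarized light through the first polarizer → I₁ = ½ I₀, now polarized at 31°.
Target fraction: 7.84 / 62.7 mW/cm² = 0.125 of I₀.
Need I₂/I₀ = 0.125, so cos²(θ − 31°) = 0.125 / 0.5 = 0.2501.
θ − 31° = arccos(√0.2501) = 60.0°, giving θ ≈ 31 + 60.0 = 91.0°.

θ ≈ 91°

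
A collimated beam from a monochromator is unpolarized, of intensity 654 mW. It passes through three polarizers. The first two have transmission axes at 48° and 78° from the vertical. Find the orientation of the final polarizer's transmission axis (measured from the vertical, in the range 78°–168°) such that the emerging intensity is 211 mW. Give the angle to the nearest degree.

θ ≈ 100°

Unpolarized light through the first polarizer → I₁ = ½ I₀, now polarized at 48°.
I₂ = I₁ cos²(78° − 48°) = 0.5 I₀ · cos²(30°) = 0.375 I₀.
Target fraction: 211 / 654 mW = 0.3226 of I₀.
Need I₃/I₀ = 0.3226, so cos²(θ − 78°) = 0.3226 / 0.375 = 0.8603.
θ − 78° = arccos(√0.8603) = 21.9°, giving θ ≈ 78 + 21.9 = 99.9°.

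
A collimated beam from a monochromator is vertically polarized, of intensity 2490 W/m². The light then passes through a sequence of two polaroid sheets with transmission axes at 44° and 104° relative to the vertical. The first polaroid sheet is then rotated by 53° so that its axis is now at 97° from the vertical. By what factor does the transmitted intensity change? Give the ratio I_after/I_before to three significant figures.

Before rotation:
I₁ = I₀ cos²(44° − 0°) = I₀ cos²(44°) = 0.5174 I₀.
I₂ = I₁ cos²(104° − 44°) = 0.5174 I₀ · cos²(60°) = 0.1294 I₀.
After rotation:
I₁ = I₀ cos²(97° − 0°) = I₀ cos²(83°) = 0.01485 I₀.
I₂ = I₁ cos²(104° − 97°) = 0.01485 I₀ · cos²(7°) = 0.01463 I₀.
Ratio = 0.01463 / 0.1294 = 0.1131.

I_new/I_old ≈ 0.113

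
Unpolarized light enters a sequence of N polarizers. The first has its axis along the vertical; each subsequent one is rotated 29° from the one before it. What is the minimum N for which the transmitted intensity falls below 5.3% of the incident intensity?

N = 10

First polarizer halves the unpolarized light: factor 1/2.
Each further stage multiplies by cos²(29°) = 0.765.
After N polarizers: T = 0.5·0.765^(N−1). Require T < 0.053 ⇒ N−1 > ln(0.053/0.5)/ln(0.765) = 8.38, so N−1 ≥ 9 and N = 10.
Check: N=10 gives T = 0.04485 < 0.053; N=9 gives T = 0.05862.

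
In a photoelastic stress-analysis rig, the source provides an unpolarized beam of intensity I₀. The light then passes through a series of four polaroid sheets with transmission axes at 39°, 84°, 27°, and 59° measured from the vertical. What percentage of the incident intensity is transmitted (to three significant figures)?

≈ 5.33%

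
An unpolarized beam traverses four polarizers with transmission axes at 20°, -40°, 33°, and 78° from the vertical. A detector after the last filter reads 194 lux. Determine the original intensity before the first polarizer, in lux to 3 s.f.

Unpolarized light through the first polarizer → I₁ = ½ I₀, now polarized at 20°.
I₂ = I₁ cos²(-40° − 20°) = 0.5 I₀ · cos²(60°) = 0.125 I₀.
I₃ = I₂ cos²(33° + 40°) = 0.125 I₀ · cos²(73°) = 0.01069 I₀.
I₄ = I₃ cos²(78° − 33°) = 0.01069 I₀ · cos²(45°) = 0.005343 I₀.
So 194 lux = 0.005343 I₀, giving I₀ = 194/0.005343 = 3.631e+04 lux.

I₀ ≈ 3.63e4 lux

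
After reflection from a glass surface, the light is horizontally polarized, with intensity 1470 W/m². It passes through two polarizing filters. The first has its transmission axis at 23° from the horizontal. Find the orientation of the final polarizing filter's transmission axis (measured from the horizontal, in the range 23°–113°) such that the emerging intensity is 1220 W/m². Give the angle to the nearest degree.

θ ≈ 31°

By Malus's law, I₁ = I₀ cos²(23° − 0°) = I₀ cos²(23°) = 0.8473 I₀.
Target fraction: 1220 / 1470 W/m² = 0.8299 of I₀.
Need I₂/I₀ = 0.8299, so cos²(θ − 23°) = 0.8299 / 0.8473 = 0.9795.
θ − 23° = arccos(√0.9795) = 8.2°, giving θ ≈ 23 + 8.2 = 31.2°.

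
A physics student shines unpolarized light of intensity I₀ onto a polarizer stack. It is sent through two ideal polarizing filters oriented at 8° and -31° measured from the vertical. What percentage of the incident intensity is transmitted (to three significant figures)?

Unpolarized light through the first polarizer → I₁ = ½ I₀, now polarized at 8°.
I₂ = I₁ cos²(-31° − 8°) = 0.5 I₀ · cos²(39°) = 0.302 I₀.
That is 30.2% of the incident intensity.

≈ 30.2%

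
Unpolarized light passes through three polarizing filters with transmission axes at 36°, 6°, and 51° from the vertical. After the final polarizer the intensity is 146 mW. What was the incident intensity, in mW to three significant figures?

I₀ ≈ 779 mW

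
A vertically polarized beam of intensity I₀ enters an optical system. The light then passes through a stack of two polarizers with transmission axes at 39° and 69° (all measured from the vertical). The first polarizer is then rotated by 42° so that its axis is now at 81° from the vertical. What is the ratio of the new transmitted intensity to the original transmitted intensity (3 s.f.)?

Before rotation:
I₁ = I₀ cos²(39° − 0°) = I₀ cos²(39°) = 0.604 I₀.
I₂ = I₁ cos²(69° − 39°) = 0.604 I₀ · cos²(30°) = 0.453 I₀.
After rotation:
I₁ = I₀ cos²(81° − 0°) = I₀ cos²(81°) = 0.02447 I₀.
I₂ = I₁ cos²(69° − 81°) = 0.02447 I₀ · cos²(12°) = 0.02341 I₀.
Ratio = 0.02341 / 0.453 = 0.05169.

I_new/I_old ≈ 0.0517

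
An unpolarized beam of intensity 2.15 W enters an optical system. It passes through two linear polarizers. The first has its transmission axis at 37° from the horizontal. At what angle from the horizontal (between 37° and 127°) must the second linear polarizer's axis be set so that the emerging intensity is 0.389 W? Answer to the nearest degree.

θ ≈ 90°

Unpolarized light through the first polarizer → I₁ = ½ I₀, now polarized at 37°.
Target fraction: 0.389 / 2.15 W = 0.1809 of I₀.
Need I₂/I₀ = 0.1809, so cos²(θ − 37°) = 0.1809 / 0.5 = 0.3619.
θ − 37° = arccos(√0.3619) = 53.0°, giving θ ≈ 37 + 53.0 = 90.0°.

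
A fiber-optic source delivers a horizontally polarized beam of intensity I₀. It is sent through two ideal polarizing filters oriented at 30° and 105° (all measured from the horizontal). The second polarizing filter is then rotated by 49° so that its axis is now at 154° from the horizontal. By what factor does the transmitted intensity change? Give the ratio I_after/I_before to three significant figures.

Before rotation:
I₁ = I₀ cos²(30° − 0°) = I₀ cos²(30°) = 0.75 I₀.
I₂ = I₁ cos²(105° − 30°) = 0.75 I₀ · cos²(75°) = 0.05024 I₀.
After rotation:
I₁ = I₀ cos²(30° − 0°) = I₀ cos²(30°) = 0.75 I₀.
Angle between axes 1 and 2: 56°. I₂ = 0.75 I₀ · cos²(56°) = 0.2345 I₀.
Ratio = 0.2345 / 0.05024 = 4.668.

I_new/I_old ≈ 4.67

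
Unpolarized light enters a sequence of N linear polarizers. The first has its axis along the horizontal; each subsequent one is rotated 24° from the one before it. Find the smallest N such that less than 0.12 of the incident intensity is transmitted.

First polarizer halves the unpolarized light: factor 1/2.
Each further stage multiplies by cos²(24°) = 0.8346.
After N polarizers: T = 0.5·0.8346^(N−1). Require T < 0.12 ⇒ N−1 > ln(0.12/0.5)/ln(0.8346) = 7.89, so N−1 ≥ 8 and N = 9.
Check: N=9 gives T = 0.1177 < 0.12; N=8 gives T = 0.141.

N = 9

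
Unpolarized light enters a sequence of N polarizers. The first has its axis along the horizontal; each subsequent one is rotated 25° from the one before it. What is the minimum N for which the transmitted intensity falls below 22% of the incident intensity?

N = 6

First polarizer halves the unpolarized light: factor 1/2.
Each further stage multiplies by cos²(25°) = 0.8214.
After N polarizers: T = 0.5·0.8214^(N−1). Require T < 0.22 ⇒ N−1 > ln(0.22/0.5)/ln(0.8214) = 4.17, so N−1 ≥ 5 and N = 6.
Check: N=6 gives T = 0.187 < 0.22; N=5 gives T = 0.2276.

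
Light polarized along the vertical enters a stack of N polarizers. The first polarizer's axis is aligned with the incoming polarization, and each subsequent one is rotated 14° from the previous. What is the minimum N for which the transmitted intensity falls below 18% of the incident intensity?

First polarizer is aligned with the polarization: full transmission.
Each further stage multiplies by cos²(14°) = 0.9415.
After N polarizers: T = 0.9415^(N−1). Require T < 0.18 ⇒ N−1 > ln(0.18)/ln(0.9415) = 28.43, so N−1 ≥ 29 and N = 30.
Check: N=30 gives T = 0.174 < 0.18; N=29 gives T = 0.1848.

N = 30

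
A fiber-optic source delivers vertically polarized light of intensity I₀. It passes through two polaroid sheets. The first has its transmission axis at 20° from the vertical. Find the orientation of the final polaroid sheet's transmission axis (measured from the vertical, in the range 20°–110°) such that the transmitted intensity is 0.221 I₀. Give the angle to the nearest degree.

θ ≈ 80°

By Malus's law, I₁ = I₀ cos²(20° − 0°) = I₀ cos²(20°) = 0.883 I₀.
Need I₂/I₀ = 0.221, so cos²(θ − 20°) = 0.221 / 0.883 = 0.2503.
θ − 20° = arccos(√0.2503) = 60.0°, giving θ ≈ 20 + 60.0 = 80.0°.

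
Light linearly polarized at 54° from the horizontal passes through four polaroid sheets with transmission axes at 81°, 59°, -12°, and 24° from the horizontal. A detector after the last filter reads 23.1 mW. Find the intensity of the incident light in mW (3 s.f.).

I₀ ≈ 488 mW

I₁ = I₀ cos²(81° − 54°) = I₀ cos²(27°) = 0.7939 I₀.
I₂ = I₁ cos²(59° − 81°) = 0.7939 I₀ · cos²(22°) = 0.6825 I₀.
I₃ = I₂ cos²(-12° − 59°) = 0.6825 I₀ · cos²(71°) = 0.07234 I₀.
I₄ = I₃ cos²(24° + 12°) = 0.07234 I₀ · cos²(36°) = 0.04735 I₀.
So 23.1 mW = 0.04735 I₀, giving I₀ = 23.1/0.04735 = 487.9 mW.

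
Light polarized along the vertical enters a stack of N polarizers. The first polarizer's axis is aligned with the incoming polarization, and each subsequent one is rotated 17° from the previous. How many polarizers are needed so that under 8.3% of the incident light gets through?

N = 29

First polarizer is aligned with the polarization: full transmission.
Each further stage multiplies by cos²(17°) = 0.9145.
After N polarizers: T = 0.9145^(N−1). Require T < 0.083 ⇒ N−1 > ln(0.083)/ln(0.9145) = 27.85, so N−1 ≥ 28 and N = 29.
Check: N=29 gives T = 0.08192 < 0.083; N=28 gives T = 0.08958.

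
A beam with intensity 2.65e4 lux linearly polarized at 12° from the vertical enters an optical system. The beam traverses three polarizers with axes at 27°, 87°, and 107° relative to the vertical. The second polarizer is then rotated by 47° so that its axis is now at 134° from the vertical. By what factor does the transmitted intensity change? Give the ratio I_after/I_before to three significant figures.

Before rotation:
I₁ = I₀ cos²(27° − 12°) = I₀ cos²(15°) = 0.933 I₀.
I₂ = I₁ cos²(87° − 27°) = 0.933 I₀ · cos²(60°) = 0.2333 I₀.
I₃ = I₂ cos²(107° − 87°) = 0.2333 I₀ · cos²(20°) = 0.206 I₀.
After rotation:
I₁ = I₀ cos²(27° − 12°) = I₀ cos²(15°) = 0.933 I₀.
Angle between axes 1 and 2: 73°. I₂ = 0.933 I₀ · cos²(73°) = 0.07976 I₀.
I₃ = I₂ cos²(107° − 134°) = 0.07976 I₀ · cos²(27°) = 0.06332 I₀.
Ratio = 0.06332 / 0.206 = 0.3074.

I_new/I_old ≈ 0.307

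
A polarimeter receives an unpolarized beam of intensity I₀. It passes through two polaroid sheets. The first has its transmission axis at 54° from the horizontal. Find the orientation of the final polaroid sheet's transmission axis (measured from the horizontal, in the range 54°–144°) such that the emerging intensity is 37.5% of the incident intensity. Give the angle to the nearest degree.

θ ≈ 84°

Unpolarized light through the first polarizer → I₁ = ½ I₀, now polarized at 54°.
Need I₂/I₀ = 0.375, so cos²(θ − 54°) = 0.375 / 0.5 = 0.75.
θ − 54° = arccos(√0.75) = 30.0°, giving θ ≈ 54 + 30.0 = 84.0°.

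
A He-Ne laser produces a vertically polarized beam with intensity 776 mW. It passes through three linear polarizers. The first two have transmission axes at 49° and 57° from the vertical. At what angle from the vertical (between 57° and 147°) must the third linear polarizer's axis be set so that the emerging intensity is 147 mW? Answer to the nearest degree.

By Malus's law, I₁ = I₀ cos²(49° − 0°) = I₀ cos²(49°) = 0.4304 I₀.
I₂ = I₁ cos²(57° − 49°) = 0.4304 I₀ · cos²(8°) = 0.4221 I₀.
Target fraction: 147 / 776 mW = 0.1894 of I₀.
Need I₃/I₀ = 0.1894, so cos²(θ − 57°) = 0.1894 / 0.4221 = 0.4488.
θ − 57° = arccos(√0.4488) = 47.9°, giving θ ≈ 57 + 47.9 = 104.9°.

θ ≈ 105°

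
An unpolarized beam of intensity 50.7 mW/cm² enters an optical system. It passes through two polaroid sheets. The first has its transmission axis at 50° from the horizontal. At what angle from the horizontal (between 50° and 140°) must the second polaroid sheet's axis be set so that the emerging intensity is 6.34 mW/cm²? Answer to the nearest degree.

θ ≈ 110°

Unpolarized light through the first polarizer → I₁ = ½ I₀, now polarized at 50°.
Target fraction: 6.34 / 50.7 mW/cm² = 0.125 of I₀.
Need I₂/I₀ = 0.125, so cos²(θ − 50°) = 0.125 / 0.5 = 0.2501.
θ − 50° = arccos(√0.2501) = 60.0°, giving θ ≈ 50 + 60.0 = 110.0°.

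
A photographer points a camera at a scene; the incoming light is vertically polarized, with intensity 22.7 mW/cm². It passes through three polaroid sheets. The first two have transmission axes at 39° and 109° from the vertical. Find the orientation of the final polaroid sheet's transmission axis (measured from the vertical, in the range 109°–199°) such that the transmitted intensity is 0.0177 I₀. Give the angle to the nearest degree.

θ ≈ 169°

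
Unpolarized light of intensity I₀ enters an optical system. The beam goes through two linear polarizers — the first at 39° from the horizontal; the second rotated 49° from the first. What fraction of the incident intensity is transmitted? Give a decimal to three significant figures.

≈ 0.215 I₀

Unpolarized light through the first polarizer → I₁ = ½ I₀, now polarized at 39°.
I₂ = I₁ cos²(49°) = 0.5 · 0.4304 I₀ = 0.2152 I₀.
Transmitted fraction = 0.2152.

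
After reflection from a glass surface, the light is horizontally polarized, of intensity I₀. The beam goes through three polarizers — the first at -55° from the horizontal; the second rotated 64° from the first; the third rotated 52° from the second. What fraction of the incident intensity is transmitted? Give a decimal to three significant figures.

≈ 0.0240 I₀

I₁ = I₀ cos²(-55° − 0°) = I₀ cos²(55°) = 0.329 I₀.
I₂ = I₁ cos²(64°) = 0.329 · 0.1922 I₀ = 0.06322 I₀.
I₃ = I₂ cos²(52°) = 0.06322 · 0.379 I₀ = 0.02396 I₀.
Transmitted fraction = 0.02396.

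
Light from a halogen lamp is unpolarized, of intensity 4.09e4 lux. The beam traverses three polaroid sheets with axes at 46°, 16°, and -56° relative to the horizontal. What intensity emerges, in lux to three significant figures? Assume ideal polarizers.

I ≈ 1460 lux

Unpolarized light through the first polarizer → I₁ = 4.09e4 lux/2 = 2.045e+04 lux, polarized at 46°.
I₂ = I₁ · cos²(30°) = 2.045e+04 · 0.75 = 1.534e+04 lux.
I₃ = I₂ · cos²(72°) = 1.534e+04 · 0.09549 = 1465 lux.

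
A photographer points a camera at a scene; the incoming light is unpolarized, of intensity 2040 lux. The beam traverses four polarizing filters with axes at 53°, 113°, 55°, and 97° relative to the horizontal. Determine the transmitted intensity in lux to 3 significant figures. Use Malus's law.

Unpolarized light through the first polarizer → I₁ = 2040 lux/2 = 1020 lux, polarized at 53°.
I₂ = I₁ · cos²(60°) = 1020 · 0.25 = 255 lux.
I₃ = I₂ · cos²(58°) = 255 · 0.2808 = 71.61 lux.
I₄ = I₃ · cos²(42°) = 71.61 · 0.5523 = 39.55 lux.

I ≈ 39.5 lux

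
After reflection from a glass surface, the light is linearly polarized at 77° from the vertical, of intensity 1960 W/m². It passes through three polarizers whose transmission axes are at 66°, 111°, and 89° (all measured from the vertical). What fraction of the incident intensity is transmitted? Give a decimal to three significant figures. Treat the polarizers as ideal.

I/I₀ ≈ 0.414

I₁ = 1960 W/m² · cos²(11°) = 1889 W/m².
I₂ = I₁ · cos²(45°) = 1889 · 0.5 = 944.3 W/m².
I₃ = I₂ · cos²(22°) = 944.3 · 0.8597 = 811.8 W/m².
Transmitted fraction = 0.4142.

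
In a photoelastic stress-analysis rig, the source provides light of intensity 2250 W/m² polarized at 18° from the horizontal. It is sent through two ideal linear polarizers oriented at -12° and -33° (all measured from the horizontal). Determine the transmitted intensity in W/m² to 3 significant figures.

I ≈ 1470 W/m²

I₁ = 2250 W/m² · cos²(30°) = 1688 W/m².
I₂ = I₁ · cos²(21°) = 1688 · 0.8716 = 1471 W/m².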